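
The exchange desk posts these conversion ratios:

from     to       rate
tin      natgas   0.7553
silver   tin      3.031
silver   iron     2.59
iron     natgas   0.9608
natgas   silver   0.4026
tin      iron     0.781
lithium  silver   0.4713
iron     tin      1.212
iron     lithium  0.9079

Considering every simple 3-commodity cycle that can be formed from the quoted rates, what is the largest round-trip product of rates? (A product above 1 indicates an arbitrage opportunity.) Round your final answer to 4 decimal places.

iron→lithium→silver→iron: 0.9079 × 0.4713 × 2.59 = 1.10824
natgas→silver→iron→natgas: 0.4026 × 2.59 × 0.9608 = 1.00186
tin→natgas→silver→tin: 0.7553 × 0.4026 × 3.031 = 0.92168
Maximum is iron→lithium→silver→iron at 1.1082; arbitrage exists.

1.1082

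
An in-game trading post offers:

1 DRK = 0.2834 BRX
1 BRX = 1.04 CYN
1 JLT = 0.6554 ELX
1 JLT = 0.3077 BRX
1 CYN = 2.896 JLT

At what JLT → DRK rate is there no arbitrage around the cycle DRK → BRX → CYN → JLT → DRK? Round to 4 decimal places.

1.1716

Known legs of the cycle: 0.2834 × 1.04 × 2.896 = 0.853555456
For no arbitrage the full-cycle product must be 1, so the missing rate is 1 / 0.853555456 ≈ 1.171570.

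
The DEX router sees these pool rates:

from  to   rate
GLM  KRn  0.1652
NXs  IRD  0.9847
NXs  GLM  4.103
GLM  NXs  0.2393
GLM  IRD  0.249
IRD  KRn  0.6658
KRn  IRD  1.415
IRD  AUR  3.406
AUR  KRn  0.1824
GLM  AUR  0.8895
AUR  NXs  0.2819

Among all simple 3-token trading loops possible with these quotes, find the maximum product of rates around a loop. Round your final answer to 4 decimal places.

1.0288

AUR→NXs→GLM→AUR: 0.2819 × 4.103 × 0.8895 = 1.02883
IRD→AUR→NXs→IRD: 3.406 × 0.2819 × 0.9847 = 0.94546
IRD→AUR→KRn→IRD: 3.406 × 0.1824 × 1.415 = 0.87907
Maximum is AUR→NXs→GLM→AUR at 1.0288; arbitrage exists.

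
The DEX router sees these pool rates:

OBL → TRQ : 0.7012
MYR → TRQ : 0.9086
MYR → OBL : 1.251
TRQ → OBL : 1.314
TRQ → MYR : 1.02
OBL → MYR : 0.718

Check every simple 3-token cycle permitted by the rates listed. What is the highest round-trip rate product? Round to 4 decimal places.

MYR→OBL→TRQ→MYR: 1.251 × 0.7012 × 1.02 = 0.89475
MYR→TRQ→OBL→MYR: 0.9086 × 1.314 × 0.718 = 0.85722
Maximum is MYR→OBL→TRQ→MYR at 0.8947; no arbitrage — every cycle loses value.

0.8947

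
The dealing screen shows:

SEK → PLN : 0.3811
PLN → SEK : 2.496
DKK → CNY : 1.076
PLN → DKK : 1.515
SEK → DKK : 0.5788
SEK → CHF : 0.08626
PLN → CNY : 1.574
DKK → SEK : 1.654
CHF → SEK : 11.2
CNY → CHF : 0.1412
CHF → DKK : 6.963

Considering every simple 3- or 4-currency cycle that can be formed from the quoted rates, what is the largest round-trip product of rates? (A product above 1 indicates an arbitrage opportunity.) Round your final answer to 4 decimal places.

CNY→CHF→DKK→CNY: 0.1412 × 6.963 × 1.076 = 1.05790
CHF→DKK→SEK→CHF: 6.963 × 1.654 × 0.08626 = 0.99344
CNY→CHF→SEK→DKK→CNY: 0.1412 × 11.2 × 0.5788 × 1.076 = 0.98490
PLN→DKK→SEK→PLN: 1.515 × 1.654 × 0.3811 = 0.95496
CNY→CHF→SEK→PLN→CNY: 0.1412 × 11.2 × 0.3811 × 1.574 = 0.94863
Maximum is CNY→CHF→DKK→CNY at 1.0579; arbitrage exists.

1.0579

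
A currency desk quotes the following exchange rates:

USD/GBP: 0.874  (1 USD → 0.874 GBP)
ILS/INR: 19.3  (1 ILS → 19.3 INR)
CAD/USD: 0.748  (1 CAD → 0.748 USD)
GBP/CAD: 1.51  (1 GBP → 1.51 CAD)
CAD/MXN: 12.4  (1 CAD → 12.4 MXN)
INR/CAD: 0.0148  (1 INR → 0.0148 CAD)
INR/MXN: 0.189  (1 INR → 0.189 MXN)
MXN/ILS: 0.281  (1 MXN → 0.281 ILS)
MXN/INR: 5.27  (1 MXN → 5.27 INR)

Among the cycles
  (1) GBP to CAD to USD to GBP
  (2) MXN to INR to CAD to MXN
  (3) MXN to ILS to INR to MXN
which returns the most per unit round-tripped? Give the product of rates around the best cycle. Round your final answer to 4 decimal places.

1.0250

(1) 1.51 × 0.748 × 0.874 = 0.98717
(2) 5.27 × 0.0148 × 12.4 = 0.96715
(3) 0.281 × 19.3 × 0.189 = 1.02500
Highest is cycle (3) at 1.0250 (>1, arbitrage).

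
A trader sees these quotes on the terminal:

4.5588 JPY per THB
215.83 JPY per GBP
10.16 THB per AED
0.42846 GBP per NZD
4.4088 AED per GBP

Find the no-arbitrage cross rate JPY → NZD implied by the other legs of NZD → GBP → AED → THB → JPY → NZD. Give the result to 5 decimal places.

0.01143

Known legs of the cycle: 0.42846 × 4.4088 × 10.16 × 4.5588 = 87.493326557750784
For no arbitrage the full-cycle product must be 1, so the missing rate is 1 / 87.493326557750784 ≈ 0.0114294.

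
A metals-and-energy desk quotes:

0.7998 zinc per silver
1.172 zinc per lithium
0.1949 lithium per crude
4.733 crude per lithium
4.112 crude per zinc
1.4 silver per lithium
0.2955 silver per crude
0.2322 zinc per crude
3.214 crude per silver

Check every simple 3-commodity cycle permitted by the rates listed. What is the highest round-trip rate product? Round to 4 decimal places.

zinc→crude→silver→zinc: 4.112 × 0.2955 × 0.7998 = 0.97183
zinc→crude→lithium→zinc: 4.112 × 0.1949 × 1.172 = 0.93927
crude→lithium→silver→crude: 0.1949 × 1.4 × 3.214 = 0.87697
Maximum is zinc→crude→silver→zinc at 0.9718; no arbitrage — every cycle loses value.

0.9718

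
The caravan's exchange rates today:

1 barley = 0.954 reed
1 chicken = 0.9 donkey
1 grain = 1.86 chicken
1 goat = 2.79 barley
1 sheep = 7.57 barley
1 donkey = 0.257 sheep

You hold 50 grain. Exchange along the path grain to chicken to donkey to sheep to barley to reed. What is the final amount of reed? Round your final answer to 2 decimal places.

155.35

50 grain × 1.86 = 93 chicken
93 chicken × 0.9 = 83.7 donkey
83.7 donkey × 0.257 = 21.5109 sheep
21.5109 sheep × 7.57 = 162.837513 barley
162.837513 barley × 0.954 = 155.346987402 reed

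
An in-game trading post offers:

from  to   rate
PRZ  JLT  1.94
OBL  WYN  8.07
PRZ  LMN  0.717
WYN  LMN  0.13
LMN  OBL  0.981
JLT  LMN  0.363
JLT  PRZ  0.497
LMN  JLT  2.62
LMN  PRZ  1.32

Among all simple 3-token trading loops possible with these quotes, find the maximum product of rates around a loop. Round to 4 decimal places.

1.0292

OBL→WYN→LMN→OBL: 8.07 × 0.13 × 0.981 = 1.02917
PRZ→LMN→JLT→PRZ: 0.717 × 2.62 × 0.497 = 0.93363
PRZ→JLT→LMN→PRZ: 1.94 × 0.363 × 1.32 = 0.92957
Maximum is OBL→WYN→LMN→OBL at 1.0292; arbitrage exists.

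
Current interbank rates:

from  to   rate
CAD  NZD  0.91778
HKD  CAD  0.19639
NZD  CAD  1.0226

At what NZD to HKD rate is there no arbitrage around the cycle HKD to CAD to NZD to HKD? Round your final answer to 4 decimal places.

Known legs of the cycle: 0.19639 × 0.91778 = 0.1802428142
For no arbitrage the full-cycle product must be 1, so the missing rate is 1 / 0.1802428142 ≈ 5.548071.

5.5481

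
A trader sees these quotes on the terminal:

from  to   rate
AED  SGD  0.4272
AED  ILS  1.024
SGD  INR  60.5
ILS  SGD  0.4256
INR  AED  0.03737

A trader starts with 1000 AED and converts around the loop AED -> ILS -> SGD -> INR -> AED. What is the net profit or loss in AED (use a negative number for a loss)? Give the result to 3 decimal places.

-14.674

1000 AED × 1.024 = 1024 ILS
1024 ILS × 0.4256 = 435.8144 SGD
435.8144 SGD × 60.5 = 26366.7712 INR
26366.7712 INR × 0.03737 = 985.326239744 AED
Net change: 985.326239744 − 1000 = -14.673760256 AED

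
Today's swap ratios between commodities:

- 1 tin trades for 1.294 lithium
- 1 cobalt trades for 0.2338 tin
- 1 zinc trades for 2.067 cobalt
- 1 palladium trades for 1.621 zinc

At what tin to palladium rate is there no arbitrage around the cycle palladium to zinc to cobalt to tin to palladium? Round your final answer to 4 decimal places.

1.2765

Known legs of the cycle: 1.621 × 2.067 × 0.2338 = 0.7833719166
For no arbitrage the full-cycle product must be 1, so the missing rate is 1 / 0.7833719166 ≈ 1.276533.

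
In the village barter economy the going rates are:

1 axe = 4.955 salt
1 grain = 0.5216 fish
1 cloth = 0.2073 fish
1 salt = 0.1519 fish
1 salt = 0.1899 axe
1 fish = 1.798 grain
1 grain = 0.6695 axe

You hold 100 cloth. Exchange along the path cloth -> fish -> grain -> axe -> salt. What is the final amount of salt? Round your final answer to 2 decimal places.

123.65

100 cloth × 0.2073 = 20.73 fish
20.73 fish × 1.798 = 37.27254 grain
37.27254 grain × 0.6695 = 24.95396553 axe
24.95396553 axe × 4.955 = 123.64689920115 salt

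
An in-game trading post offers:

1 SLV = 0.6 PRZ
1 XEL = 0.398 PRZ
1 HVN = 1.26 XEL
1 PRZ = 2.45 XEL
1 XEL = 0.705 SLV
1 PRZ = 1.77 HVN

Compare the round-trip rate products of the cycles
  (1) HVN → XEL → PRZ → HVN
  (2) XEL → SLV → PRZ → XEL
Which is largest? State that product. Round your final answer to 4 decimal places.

1.0364

(1) 1.26 × 0.398 × 1.77 = 0.88762
(2) 0.705 × 0.6 × 2.45 = 1.03635
Highest is cycle (2) at 1.0364 (>1, arbitrage).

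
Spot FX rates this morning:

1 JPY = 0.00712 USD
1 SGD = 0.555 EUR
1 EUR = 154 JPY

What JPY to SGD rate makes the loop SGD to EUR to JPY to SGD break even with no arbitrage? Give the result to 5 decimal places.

0.01170

Known legs of the cycle: 0.555 × 154 = 85.47
For no arbitrage the full-cycle product must be 1, so the missing rate is 1 / 85.47 ≈ 0.0117000.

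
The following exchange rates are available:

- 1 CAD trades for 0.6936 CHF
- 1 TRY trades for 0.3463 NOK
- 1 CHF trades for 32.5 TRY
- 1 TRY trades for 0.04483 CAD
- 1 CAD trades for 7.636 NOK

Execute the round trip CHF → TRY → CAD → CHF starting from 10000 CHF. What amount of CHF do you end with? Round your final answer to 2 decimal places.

10105.58

10000 CHF × 32.5 = 325000 TRY
325000 TRY × 0.04483 = 14569.75 CAD
14569.75 CAD × 0.6936 = 10105.5786 CHF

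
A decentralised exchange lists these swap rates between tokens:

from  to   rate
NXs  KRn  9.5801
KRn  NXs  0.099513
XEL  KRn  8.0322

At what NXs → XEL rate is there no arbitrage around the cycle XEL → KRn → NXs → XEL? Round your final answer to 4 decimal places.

1.2511

Known legs of the cycle: 8.0322 × 0.099513 = 0.7993083186
For no arbitrage the full-cycle product must be 1, so the missing rate is 1 / 0.7993083186 ≈ 1.251082.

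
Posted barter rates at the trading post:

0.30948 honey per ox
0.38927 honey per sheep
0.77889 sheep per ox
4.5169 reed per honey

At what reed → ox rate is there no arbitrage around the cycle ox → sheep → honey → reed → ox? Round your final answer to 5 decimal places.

0.73018

Known legs of the cycle: 0.77889 × 0.38927 × 4.5169 = 1.36951735117407
For no arbitrage the full-cycle product must be 1, so the missing rate is 1 / 1.36951735117407 ≈ 0.7301843.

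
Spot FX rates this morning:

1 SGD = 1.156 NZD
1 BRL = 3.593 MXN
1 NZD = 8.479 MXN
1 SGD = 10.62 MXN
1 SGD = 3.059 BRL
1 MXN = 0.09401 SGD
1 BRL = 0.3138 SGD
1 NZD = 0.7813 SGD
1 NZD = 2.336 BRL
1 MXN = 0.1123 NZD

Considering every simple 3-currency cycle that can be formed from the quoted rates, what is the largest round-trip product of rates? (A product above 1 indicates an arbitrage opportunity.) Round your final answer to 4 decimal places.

1.0333

SGD→BRL→MXN→SGD: 3.059 × 3.593 × 0.09401 = 1.03326
NZD→BRL→MXN→NZD: 2.336 × 3.593 × 0.1123 = 0.94256
NZD→SGD→MXN→NZD: 0.7813 × 10.62 × 0.1123 = 0.93180
NZD→MXN→SGD→NZD: 8.479 × 0.09401 × 1.156 = 0.92146
NZD→BRL→SGD→NZD: 2.336 × 0.3138 × 1.156 = 0.84739
Maximum is SGD→BRL→MXN→SGD at 1.0333; arbitrage exists.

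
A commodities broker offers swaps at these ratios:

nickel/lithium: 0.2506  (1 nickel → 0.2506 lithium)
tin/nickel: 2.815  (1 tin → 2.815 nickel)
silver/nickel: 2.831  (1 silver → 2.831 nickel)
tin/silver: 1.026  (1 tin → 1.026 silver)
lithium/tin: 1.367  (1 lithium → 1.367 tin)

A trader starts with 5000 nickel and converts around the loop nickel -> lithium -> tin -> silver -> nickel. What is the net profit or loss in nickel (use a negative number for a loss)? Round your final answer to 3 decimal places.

5000 nickel × 0.2506 = 1253 lithium
1253 lithium × 1.367 = 1712.851 tin
1712.851 tin × 1.026 = 1757.385126 silver
1757.385126 silver × 2.831 = 4975.157291706 nickel
Net change: 4975.157291706 − 5000 = -24.842708294 nickel

-24.843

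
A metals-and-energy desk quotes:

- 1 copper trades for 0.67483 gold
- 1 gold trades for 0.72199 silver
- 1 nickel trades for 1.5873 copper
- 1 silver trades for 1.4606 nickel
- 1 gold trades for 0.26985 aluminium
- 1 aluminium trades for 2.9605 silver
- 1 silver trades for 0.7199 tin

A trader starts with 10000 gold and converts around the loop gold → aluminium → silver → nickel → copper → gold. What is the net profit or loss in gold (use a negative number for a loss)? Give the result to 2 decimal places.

10000 gold × 0.26985 = 2698.5 aluminium
2698.5 aluminium × 2.9605 = 7988.90925 silver
7988.90925 silver × 1.4606 = 11668.60085055 nickel
11668.60085055 nickel × 1.5873 = 18521.570130078015 copper
18521.570130078015 copper × 0.67483 = 12498.91117088054686245 gold
Net change: 12498.91117088054686245 − 10000 = 2498.91117088054686245 gold

2498.91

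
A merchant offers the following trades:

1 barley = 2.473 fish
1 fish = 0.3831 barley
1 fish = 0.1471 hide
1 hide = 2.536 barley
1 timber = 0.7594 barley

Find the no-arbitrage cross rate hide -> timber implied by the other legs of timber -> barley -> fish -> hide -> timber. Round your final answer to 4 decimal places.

3.6199

Known legs of the cycle: 0.7594 × 2.473 × 0.1471 = 0.27625324102
For no arbitrage the full-cycle product must be 1, so the missing rate is 1 / 0.27625324102 ≈ 3.619867.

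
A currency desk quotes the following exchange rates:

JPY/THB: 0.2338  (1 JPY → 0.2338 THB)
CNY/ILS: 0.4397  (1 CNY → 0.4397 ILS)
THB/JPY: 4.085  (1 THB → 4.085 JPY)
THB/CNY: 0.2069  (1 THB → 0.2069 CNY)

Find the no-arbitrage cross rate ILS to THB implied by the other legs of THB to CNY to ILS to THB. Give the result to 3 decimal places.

Known legs of the cycle: 0.2069 × 0.4397 = 0.09097393
For no arbitrage the full-cycle product must be 1, so the missing rate is 1 / 0.09097393 ≈ 10.99216.

10.992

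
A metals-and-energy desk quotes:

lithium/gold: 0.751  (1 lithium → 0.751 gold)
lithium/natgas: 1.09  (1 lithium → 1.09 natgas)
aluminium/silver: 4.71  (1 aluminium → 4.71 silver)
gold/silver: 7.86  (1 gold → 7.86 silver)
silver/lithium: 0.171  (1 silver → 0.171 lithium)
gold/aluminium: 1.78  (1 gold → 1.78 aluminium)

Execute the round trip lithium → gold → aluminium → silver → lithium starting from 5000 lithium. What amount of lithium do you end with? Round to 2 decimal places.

5000 lithium × 0.751 = 3755 gold
3755 gold × 1.78 = 6683.9 aluminium
6683.9 aluminium × 4.71 = 31481.169 silver
31481.169 silver × 0.171 = 5383.279899 lithium

5383.28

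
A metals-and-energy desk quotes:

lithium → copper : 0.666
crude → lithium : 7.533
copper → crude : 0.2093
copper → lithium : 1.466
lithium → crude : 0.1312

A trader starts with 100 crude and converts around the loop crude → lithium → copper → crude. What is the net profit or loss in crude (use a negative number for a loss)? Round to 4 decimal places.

100 crude × 7.533 = 753.3 lithium
753.3 lithium × 0.666 = 501.6978 copper
501.6978 copper × 0.2093 = 105.00534954 crude
Net change: 105.00534954 − 100 = 5.00534954 crude

5.0053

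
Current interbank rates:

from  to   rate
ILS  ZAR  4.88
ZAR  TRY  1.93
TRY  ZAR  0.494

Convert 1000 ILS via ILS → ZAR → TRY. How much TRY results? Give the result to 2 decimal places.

9418.40

1000 ILS × 4.88 = 4880 ZAR
4880 ZAR × 1.93 = 9418.4 TRY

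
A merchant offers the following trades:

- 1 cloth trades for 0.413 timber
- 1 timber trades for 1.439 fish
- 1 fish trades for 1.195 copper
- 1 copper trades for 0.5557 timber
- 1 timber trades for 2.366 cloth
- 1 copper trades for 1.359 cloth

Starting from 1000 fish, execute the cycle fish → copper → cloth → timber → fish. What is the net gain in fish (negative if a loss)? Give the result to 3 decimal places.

1000 fish × 1.195 = 1195 copper
1195 copper × 1.359 = 1624.005 cloth
1624.005 cloth × 0.413 = 670.714065 timber
670.714065 timber × 1.439 = 965.157539535 fish
Net change: 965.157539535 − 1000 = -34.842460465 fish

-34.842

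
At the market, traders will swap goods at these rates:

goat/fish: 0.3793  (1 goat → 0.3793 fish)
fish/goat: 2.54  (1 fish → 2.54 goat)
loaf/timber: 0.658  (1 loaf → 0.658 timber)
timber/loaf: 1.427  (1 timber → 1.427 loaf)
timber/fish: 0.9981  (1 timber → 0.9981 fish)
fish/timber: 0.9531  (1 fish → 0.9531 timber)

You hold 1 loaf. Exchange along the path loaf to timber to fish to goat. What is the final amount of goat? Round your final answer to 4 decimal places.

1 loaf × 0.658 = 0.658 timber
0.658 timber × 0.9981 = 0.6567498 fish
0.6567498 fish × 2.54 = 1.668144492 goat

1.6681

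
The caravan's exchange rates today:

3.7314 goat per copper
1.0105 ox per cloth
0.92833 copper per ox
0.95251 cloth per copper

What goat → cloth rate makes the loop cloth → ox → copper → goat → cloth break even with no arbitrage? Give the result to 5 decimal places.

Known legs of the cycle: 1.0105 × 0.92833 × 3.7314 = 3.500342252901
For no arbitrage the full-cycle product must be 1, so the missing rate is 1 / 3.500342252901 ≈ 0.2856863.

0.28569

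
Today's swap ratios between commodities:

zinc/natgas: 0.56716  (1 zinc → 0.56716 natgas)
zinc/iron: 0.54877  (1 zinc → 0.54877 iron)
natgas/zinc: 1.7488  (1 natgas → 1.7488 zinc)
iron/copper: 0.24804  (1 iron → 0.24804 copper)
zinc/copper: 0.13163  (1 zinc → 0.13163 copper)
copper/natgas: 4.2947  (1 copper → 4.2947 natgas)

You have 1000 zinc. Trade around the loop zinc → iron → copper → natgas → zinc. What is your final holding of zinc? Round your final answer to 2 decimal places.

1022.32

1000 zinc × 0.54877 = 548.77 iron
548.77 iron × 0.24804 = 136.1169108 copper
136.1169108 copper × 4.2947 = 584.58129681276 natgas
584.58129681276 natgas × 1.7488 = 1022.315771866154688 zinc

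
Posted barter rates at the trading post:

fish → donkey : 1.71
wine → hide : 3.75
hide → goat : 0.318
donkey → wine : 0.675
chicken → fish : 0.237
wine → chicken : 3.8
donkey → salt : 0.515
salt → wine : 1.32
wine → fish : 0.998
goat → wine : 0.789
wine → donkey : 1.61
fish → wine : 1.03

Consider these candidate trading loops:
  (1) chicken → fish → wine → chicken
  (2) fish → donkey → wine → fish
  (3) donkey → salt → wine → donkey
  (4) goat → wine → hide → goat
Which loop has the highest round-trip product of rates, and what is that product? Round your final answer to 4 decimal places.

(1) 0.237 × 1.03 × 3.8 = 0.92762
(2) 1.71 × 0.675 × 0.998 = 1.15194
(3) 0.515 × 1.32 × 1.61 = 1.09448
(4) 0.789 × 3.75 × 0.318 = 0.94088
Highest is cycle (2) at 1.1519 (>1, arbitrage).

1.1519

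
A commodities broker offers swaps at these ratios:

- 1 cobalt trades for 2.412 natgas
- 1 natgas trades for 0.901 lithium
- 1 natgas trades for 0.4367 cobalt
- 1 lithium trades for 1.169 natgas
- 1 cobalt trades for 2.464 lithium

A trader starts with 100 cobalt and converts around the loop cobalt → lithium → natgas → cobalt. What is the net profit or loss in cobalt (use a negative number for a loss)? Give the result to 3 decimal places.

100 cobalt × 2.464 = 246.4 lithium
246.4 lithium × 1.169 = 288.0416 natgas
288.0416 natgas × 0.4367 = 125.78776672 cobalt
Net change: 125.78776672 − 100 = 25.78776672 cobalt

25.788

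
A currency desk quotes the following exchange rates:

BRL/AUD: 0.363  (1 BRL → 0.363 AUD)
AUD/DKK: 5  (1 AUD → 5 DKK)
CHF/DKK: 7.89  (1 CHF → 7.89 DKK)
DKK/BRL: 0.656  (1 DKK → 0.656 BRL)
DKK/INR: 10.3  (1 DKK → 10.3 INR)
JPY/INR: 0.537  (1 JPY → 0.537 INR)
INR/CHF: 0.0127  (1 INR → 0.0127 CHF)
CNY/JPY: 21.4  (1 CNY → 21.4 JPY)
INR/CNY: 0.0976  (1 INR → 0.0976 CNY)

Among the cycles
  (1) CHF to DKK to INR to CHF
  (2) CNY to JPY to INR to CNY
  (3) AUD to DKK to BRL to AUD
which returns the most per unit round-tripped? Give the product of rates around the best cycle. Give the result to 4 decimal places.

(1) 7.89 × 10.3 × 0.0127 = 1.03209
(2) 21.4 × 0.537 × 0.0976 = 1.12160
(3) 5 × 0.656 × 0.363 = 1.19064
Highest is cycle (3) at 1.1906 (>1, arbitrage).

1.1906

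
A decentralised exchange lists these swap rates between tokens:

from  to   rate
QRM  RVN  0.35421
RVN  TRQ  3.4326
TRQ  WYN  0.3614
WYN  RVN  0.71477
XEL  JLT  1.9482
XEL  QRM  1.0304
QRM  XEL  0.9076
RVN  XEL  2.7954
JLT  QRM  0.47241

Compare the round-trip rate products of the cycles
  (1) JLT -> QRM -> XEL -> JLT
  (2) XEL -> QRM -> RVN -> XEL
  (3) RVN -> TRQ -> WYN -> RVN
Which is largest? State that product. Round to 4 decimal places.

1.0203

(1) 0.47241 × 0.9076 × 1.9482 = 0.83531
(2) 1.0304 × 0.35421 × 2.7954 = 1.02026
(3) 3.4326 × 0.3614 × 0.71477 = 0.88670
Highest is cycle (2) at 1.0203 (>1, arbitrage).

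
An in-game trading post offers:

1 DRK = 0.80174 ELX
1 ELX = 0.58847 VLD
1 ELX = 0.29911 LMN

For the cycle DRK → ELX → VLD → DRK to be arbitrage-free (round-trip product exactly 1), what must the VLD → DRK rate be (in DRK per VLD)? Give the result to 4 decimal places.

Known legs of the cycle: 0.80174 × 0.58847 = 0.4717999378
For no arbitrage the full-cycle product must be 1, so the missing rate is 1 / 0.4717999378 ≈ 2.119542.

2.1195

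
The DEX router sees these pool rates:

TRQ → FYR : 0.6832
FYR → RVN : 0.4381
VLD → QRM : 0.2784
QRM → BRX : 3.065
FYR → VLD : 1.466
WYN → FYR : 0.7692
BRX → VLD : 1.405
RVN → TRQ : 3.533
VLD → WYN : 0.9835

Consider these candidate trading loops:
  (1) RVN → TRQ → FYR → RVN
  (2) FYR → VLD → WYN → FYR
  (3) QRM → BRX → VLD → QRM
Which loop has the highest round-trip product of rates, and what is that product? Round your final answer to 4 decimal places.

(1) 3.533 × 0.6832 × 0.4381 = 1.05746
(2) 1.466 × 0.9835 × 0.7692 = 1.10904
(3) 3.065 × 1.405 × 0.2784 = 1.19888
Highest is cycle (3) at 1.1989 (>1, arbitrage).

1.1989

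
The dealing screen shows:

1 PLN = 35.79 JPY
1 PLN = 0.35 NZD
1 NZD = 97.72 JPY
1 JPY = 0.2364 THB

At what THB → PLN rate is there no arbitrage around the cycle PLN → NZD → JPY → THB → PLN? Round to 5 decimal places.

0.12368

Known legs of the cycle: 0.35 × 97.72 × 0.2364 = 8.0853528
For no arbitrage the full-cycle product must be 1, so the missing rate is 1 / 8.0853528 ≈ 0.1236804.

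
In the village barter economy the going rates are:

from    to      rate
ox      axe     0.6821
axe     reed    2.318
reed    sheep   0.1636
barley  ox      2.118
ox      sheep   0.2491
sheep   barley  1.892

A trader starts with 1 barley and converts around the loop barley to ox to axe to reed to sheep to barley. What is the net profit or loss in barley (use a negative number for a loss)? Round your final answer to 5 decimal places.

1 barley × 2.118 = 2.118 ox
2.118 ox × 0.6821 = 1.4446878 axe
1.4446878 axe × 2.318 = 3.3487863204 reed
3.3487863204 reed × 0.1636 = 0.54786144201744 sheep
0.54786144201744 sheep × 1.892 = 1.03655384829699648 barley
Net change: 1.03655384829699648 − 1 = 0.03655384829699648 barley

0.03655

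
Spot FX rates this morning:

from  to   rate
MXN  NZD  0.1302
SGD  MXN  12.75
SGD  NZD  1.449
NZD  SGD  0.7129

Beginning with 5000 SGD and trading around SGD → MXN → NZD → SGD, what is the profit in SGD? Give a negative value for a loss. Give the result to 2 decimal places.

917.25

5000 SGD × 12.75 = 63750 MXN
63750 MXN × 0.1302 = 8300.25 NZD
8300.25 NZD × 0.7129 = 5917.248225 SGD
Net change: 5917.248225 − 5000 = 917.248225 SGD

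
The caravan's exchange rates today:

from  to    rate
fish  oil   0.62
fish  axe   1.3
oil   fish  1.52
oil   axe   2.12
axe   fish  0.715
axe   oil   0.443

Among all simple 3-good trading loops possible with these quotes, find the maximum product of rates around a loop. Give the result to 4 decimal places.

oil→axe→fish→oil: 2.12 × 0.715 × 0.62 = 0.93980
oil→fish→axe→oil: 1.52 × 1.3 × 0.443 = 0.87537
Maximum is oil→axe→fish→oil at 0.9398; no arbitrage — every cycle loses value.

0.9398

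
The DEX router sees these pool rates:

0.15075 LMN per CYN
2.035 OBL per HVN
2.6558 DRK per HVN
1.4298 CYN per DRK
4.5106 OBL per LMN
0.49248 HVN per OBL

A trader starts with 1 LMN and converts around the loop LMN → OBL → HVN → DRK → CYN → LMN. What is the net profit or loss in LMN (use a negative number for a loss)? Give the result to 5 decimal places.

1 LMN × 4.5106 = 4.5106 OBL
4.5106 OBL × 0.49248 = 2.221380288 HVN
2.221380288 HVN × 2.6558 = 5.8995417688704 DRK
5.8995417688704 DRK × 1.4298 = 8.43516482113089792 CYN
8.43516482113089792 CYN × 0.15075 = 1.27160109678548286144 LMN
Net change: 1.27160109678548286144 − 1 = 0.27160109678548286144 LMN

0.27160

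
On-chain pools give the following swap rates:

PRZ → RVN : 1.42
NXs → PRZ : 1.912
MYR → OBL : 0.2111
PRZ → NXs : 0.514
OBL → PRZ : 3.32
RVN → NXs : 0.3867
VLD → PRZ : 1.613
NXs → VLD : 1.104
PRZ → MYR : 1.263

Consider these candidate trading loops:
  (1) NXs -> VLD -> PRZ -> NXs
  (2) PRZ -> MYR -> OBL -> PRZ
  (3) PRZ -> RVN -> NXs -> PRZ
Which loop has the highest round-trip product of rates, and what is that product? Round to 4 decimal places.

(1) 1.104 × 1.613 × 0.514 = 0.91531
(2) 1.263 × 0.2111 × 3.32 = 0.88518
(3) 1.42 × 0.3867 × 1.912 = 1.04991
Highest is cycle (3) at 1.0499 (>1, arbitrage).

1.0499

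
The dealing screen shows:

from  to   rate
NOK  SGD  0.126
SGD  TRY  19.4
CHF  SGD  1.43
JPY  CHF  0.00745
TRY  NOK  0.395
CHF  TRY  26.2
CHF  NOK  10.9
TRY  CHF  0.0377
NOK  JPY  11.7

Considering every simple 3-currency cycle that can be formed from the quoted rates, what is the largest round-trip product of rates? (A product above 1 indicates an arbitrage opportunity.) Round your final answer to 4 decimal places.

CHF→SGD→TRY→CHF: 1.43 × 19.4 × 0.0377 = 1.04587
TRY→NOK→SGD→TRY: 0.395 × 0.126 × 19.4 = 0.96554
JPY→CHF→NOK→JPY: 0.00745 × 10.9 × 11.7 = 0.95010
Maximum is CHF→SGD→TRY→CHF at 1.0459; arbitrage exists.

1.0459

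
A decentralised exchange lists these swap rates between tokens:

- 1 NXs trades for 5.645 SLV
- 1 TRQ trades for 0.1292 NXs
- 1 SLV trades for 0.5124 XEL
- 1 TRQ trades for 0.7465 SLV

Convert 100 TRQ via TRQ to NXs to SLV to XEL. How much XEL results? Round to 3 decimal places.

100 TRQ × 0.1292 = 12.92 NXs
12.92 NXs × 5.645 = 72.9334 SLV
72.9334 SLV × 0.5124 = 37.37107416 XEL

37.371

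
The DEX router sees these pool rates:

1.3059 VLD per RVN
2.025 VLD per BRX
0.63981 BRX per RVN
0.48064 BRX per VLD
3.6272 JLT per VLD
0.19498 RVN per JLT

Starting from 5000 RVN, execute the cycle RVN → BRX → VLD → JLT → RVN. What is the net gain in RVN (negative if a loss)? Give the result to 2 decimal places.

5000 RVN × 0.63981 = 3199.05 BRX
3199.05 BRX × 2.025 = 6478.07625 VLD
6478.07625 VLD × 3.6272 = 23497.278174 JLT
23497.278174 JLT × 0.19498 = 4581.49929836652 RVN
Net change: 4581.49929836652 − 5000 = -418.50070163348 RVN

-418.50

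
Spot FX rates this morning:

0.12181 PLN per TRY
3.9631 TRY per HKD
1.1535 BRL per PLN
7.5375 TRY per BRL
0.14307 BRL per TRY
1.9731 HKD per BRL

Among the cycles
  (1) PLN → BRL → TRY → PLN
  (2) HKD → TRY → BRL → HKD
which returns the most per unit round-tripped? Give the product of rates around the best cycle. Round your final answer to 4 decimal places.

1.1187

(1) 1.1535 × 7.5375 × 0.12181 = 1.05908
(2) 3.9631 × 0.14307 × 1.9731 = 1.11875
Highest is cycle (2) at 1.1187 (>1, arbitrage).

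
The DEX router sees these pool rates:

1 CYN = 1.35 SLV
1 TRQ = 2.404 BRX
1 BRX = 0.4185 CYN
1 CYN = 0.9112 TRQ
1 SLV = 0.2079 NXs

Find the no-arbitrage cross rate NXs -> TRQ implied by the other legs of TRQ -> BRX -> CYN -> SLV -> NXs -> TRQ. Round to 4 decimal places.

Known legs of the cycle: 2.404 × 0.4185 × 1.35 × 0.2079 = 0.28236975921
For no arbitrage the full-cycle product must be 1, so the missing rate is 1 / 0.28236975921 ≈ 3.541456.

3.5415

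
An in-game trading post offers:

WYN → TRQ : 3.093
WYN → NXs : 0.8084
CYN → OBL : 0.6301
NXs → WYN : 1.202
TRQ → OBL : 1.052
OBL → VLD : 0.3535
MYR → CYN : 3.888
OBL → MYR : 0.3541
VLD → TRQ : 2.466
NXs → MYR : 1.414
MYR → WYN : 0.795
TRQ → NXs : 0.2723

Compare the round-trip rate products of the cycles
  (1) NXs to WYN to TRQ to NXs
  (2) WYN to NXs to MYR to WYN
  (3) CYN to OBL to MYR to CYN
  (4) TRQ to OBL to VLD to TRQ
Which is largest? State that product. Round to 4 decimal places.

(1) 1.202 × 3.093 × 0.2723 = 1.01235
(2) 0.8084 × 1.414 × 0.795 = 0.90875
(3) 0.6301 × 0.3541 × 3.888 = 0.86748
(4) 1.052 × 0.3535 × 2.466 = 0.91706
Highest is cycle (1) at 1.0124 (>1, arbitrage).

1.0124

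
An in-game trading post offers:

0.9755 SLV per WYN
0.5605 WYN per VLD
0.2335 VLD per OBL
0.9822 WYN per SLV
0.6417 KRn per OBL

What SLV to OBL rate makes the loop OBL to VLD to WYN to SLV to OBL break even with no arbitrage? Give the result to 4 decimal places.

Known legs of the cycle: 0.2335 × 0.5605 × 0.9755 = 0.127670269625
For no arbitrage the full-cycle product must be 1, so the missing rate is 1 / 0.127670269625 ≈ 7.832677.

7.8327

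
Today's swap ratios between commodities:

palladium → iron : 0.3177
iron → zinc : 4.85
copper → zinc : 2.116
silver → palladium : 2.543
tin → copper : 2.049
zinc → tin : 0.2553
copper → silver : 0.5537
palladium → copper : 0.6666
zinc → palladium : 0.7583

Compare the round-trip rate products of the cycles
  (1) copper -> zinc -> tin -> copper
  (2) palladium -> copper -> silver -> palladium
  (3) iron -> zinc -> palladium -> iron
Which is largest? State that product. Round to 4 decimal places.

1.1684

(1) 2.116 × 0.2553 × 2.049 = 1.10690
(2) 0.6666 × 0.5537 × 2.543 = 0.93861
(3) 4.85 × 0.7583 × 0.3177 = 1.16842
Highest is cycle (3) at 1.1684 (>1, arbitrage).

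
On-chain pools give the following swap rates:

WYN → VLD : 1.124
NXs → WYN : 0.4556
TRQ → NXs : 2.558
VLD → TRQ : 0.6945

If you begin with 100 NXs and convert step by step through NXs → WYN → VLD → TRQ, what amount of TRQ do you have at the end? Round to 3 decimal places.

35.565

100 NXs × 0.4556 = 45.56 WYN
45.56 WYN × 1.124 = 51.20944 VLD
51.20944 VLD × 0.6945 = 35.56495608 TRQ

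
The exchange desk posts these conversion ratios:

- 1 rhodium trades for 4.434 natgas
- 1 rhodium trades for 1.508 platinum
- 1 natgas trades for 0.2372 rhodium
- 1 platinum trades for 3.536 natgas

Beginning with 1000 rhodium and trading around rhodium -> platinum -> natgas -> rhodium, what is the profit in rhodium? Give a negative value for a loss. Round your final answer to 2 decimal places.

264.82

1000 rhodium × 1.508 = 1508 platinum
1508 platinum × 3.536 = 5332.288 natgas
5332.288 natgas × 0.2372 = 1264.8187136 rhodium
Net change: 1264.8187136 − 1000 = 264.8187136 rhodium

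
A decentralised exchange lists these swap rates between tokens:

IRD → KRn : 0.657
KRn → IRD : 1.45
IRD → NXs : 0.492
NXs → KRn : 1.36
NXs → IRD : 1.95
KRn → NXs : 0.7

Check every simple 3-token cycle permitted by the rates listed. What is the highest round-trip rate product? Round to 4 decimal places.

0.9702

IRD→NXs→KRn→IRD: 0.492 × 1.36 × 1.45 = 0.97022
IRD→KRn→NXs→IRD: 0.657 × 0.7 × 1.95 = 0.89681
Maximum is IRD→NXs→KRn→IRD at 0.9702; no arbitrage — every cycle loses value.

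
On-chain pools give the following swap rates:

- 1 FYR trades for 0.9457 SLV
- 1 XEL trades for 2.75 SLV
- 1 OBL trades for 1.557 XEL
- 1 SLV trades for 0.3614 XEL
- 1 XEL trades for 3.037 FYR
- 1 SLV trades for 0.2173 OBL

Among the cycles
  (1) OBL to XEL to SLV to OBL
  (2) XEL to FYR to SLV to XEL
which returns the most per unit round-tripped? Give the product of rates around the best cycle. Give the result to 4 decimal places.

1.0380

(1) 1.557 × 2.75 × 0.2173 = 0.93042
(2) 3.037 × 0.9457 × 0.3614 = 1.03797
Highest is cycle (2) at 1.0380 (>1, arbitrage).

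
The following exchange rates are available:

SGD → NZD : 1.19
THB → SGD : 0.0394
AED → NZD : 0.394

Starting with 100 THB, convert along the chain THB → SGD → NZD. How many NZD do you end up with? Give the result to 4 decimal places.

100 THB × 0.0394 = 3.94 SGD
3.94 SGD × 1.19 = 4.6886 NZD

4.6886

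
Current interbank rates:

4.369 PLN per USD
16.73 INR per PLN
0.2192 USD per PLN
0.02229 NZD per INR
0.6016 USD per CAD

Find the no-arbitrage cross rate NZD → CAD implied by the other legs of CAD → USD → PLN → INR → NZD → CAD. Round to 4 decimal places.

Known legs of the cycle: 0.6016 × 4.369 × 16.73 × 0.02229 = 0.98015753232768
For no arbitrage the full-cycle product must be 1, so the missing rate is 1 / 0.98015753232768 ≈ 1.020244.

1.0202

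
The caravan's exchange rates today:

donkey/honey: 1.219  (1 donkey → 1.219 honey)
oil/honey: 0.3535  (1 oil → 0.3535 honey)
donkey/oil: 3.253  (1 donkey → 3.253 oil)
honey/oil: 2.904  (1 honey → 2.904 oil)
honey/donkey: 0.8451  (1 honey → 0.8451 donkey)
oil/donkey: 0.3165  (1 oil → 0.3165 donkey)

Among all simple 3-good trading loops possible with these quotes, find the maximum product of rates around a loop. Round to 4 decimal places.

oil→donkey→honey→oil: 0.3165 × 1.219 × 2.904 = 1.12040
oil→honey→donkey→oil: 0.3535 × 0.8451 × 3.253 = 0.97181
Maximum is oil→donkey→honey→oil at 1.1204; arbitrage exists.

1.1204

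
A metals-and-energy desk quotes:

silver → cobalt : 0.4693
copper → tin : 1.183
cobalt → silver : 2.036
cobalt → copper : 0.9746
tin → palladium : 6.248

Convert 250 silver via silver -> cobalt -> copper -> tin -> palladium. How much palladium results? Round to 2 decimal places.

250 silver × 0.4693 = 117.325 cobalt
117.325 cobalt × 0.9746 = 114.344945 copper
114.344945 copper × 1.183 = 135.270069935 tin
135.270069935 tin × 6.248 = 845.16739695388 palladium

845.17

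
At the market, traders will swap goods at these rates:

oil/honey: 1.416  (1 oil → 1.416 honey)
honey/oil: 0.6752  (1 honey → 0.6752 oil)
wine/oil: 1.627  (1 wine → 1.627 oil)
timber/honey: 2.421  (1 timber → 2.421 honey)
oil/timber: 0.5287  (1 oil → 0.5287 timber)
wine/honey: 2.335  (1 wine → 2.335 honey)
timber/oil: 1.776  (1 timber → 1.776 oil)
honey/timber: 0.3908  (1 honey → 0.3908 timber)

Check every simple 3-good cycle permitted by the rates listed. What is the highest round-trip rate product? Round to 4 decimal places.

0.9828

honey→timber→oil→honey: 0.3908 × 1.776 × 1.416 = 0.98279
honey→oil→timber→honey: 0.6752 × 0.5287 × 2.421 = 0.86424
Maximum is honey→timber→oil→honey at 0.9828; no arbitrage — every cycle loses value.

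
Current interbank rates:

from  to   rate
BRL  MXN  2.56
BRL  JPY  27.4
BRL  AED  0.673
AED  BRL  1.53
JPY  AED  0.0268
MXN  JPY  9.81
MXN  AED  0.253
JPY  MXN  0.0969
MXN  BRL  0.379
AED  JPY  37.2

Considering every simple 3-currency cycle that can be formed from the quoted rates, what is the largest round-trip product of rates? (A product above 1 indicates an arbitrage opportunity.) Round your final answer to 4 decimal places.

1.1235

AED→BRL→JPY→AED: 1.53 × 27.4 × 0.0268 = 1.12351
JPY→MXN→BRL→JPY: 0.0969 × 0.379 × 27.4 = 1.00627
AED→BRL→MXN→AED: 1.53 × 2.56 × 0.253 = 0.99095
AED→JPY→MXN→AED: 37.2 × 0.0969 × 0.253 = 0.91198
Maximum is AED→BRL→JPY→AED at 1.1235; arbitrage exists.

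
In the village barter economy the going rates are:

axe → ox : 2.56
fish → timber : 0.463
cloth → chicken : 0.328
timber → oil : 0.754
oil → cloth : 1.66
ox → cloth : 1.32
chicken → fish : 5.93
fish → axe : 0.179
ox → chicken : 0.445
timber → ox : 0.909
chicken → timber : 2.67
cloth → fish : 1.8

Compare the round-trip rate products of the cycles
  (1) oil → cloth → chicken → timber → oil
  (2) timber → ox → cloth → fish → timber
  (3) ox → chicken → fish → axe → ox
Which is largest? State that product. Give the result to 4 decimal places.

(1) 1.66 × 0.328 × 2.67 × 0.754 = 1.09614
(2) 0.909 × 1.32 × 1.8 × 0.463 = 0.99998
(3) 0.445 × 5.93 × 0.179 × 2.56 = 1.20923
Highest is cycle (3) at 1.2092 (>1, arbitrage).

1.2092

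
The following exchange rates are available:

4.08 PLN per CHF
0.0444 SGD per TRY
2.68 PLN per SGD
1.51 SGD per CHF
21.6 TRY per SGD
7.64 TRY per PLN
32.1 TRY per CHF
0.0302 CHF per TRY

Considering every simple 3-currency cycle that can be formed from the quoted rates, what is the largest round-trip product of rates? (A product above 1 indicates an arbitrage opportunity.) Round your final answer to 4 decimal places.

0.9850

SGD→TRY→CHF→SGD: 21.6 × 0.0302 × 1.51 = 0.98500
CHF→PLN→TRY→CHF: 4.08 × 7.64 × 0.0302 = 0.94137
SGD→PLN→TRY→SGD: 2.68 × 7.64 × 0.0444 = 0.90910
Maximum is SGD→TRY→CHF→SGD at 0.9850; no arbitrage — every cycle loses value.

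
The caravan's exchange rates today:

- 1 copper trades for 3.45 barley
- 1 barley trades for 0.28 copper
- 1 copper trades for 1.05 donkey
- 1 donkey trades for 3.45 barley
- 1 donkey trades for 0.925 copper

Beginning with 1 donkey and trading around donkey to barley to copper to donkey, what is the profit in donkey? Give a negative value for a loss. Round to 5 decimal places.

0.01430

1 donkey × 3.45 = 3.45 barley
3.45 barley × 0.28 = 0.966 copper
0.966 copper × 1.05 = 1.0143 donkey
Net change: 1.0143 − 1 = 0.0143 donkey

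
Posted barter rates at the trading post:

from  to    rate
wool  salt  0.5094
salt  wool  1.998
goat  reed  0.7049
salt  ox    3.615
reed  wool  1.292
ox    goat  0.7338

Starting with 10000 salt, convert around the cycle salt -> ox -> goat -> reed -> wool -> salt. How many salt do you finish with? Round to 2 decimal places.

10000 salt × 3.615 = 36150 ox
36150 ox × 0.7338 = 26526.87 goat
26526.87 goat × 0.7049 = 18698.790663 reed
18698.790663 reed × 1.292 = 24158.837536596 wool
24158.837536596 wool × 0.5094 = 12306.5118411420024 salt

12306.51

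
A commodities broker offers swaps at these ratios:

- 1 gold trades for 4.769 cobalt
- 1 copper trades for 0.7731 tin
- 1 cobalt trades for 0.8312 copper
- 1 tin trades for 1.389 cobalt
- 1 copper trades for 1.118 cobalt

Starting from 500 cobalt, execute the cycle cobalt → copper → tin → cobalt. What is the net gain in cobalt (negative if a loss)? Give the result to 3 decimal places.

-53.714

500 cobalt × 0.8312 = 415.6 copper
415.6 copper × 0.7731 = 321.30036 tin
321.30036 tin × 1.389 = 446.28620004 cobalt
Net change: 446.28620004 − 500 = -53.71379996 cobalt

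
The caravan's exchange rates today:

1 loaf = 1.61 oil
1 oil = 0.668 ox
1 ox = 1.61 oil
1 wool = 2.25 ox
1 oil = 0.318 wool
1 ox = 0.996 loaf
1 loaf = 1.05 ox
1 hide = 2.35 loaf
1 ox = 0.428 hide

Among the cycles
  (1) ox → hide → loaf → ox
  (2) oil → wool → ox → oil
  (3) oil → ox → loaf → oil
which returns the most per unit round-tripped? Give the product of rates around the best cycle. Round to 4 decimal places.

1.1520

(1) 0.428 × 2.35 × 1.05 = 1.05609
(2) 0.318 × 2.25 × 1.61 = 1.15196
(3) 0.668 × 0.996 × 1.61 = 1.07118
Highest is cycle (2) at 1.1520 (>1, arbitrage).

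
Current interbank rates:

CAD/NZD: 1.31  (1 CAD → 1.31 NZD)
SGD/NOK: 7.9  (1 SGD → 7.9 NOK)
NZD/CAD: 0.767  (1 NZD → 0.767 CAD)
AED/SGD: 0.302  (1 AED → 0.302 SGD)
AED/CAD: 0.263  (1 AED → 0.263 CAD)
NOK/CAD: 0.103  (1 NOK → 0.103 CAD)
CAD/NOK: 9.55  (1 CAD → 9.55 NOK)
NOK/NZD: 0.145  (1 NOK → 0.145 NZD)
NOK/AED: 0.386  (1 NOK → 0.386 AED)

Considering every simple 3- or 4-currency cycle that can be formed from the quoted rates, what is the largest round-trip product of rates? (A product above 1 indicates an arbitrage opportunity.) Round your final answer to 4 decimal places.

1.0621

NZD→CAD→NOK→NZD: 0.767 × 9.55 × 0.145 = 1.06210
AED→CAD→NOK→AED: 0.263 × 9.55 × 0.386 = 0.96950
AED→SGD→NOK→AED: 0.302 × 7.9 × 0.386 = 0.92092
Maximum is NZD→CAD→NOK→NZD at 1.0621; arbitrage exists.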